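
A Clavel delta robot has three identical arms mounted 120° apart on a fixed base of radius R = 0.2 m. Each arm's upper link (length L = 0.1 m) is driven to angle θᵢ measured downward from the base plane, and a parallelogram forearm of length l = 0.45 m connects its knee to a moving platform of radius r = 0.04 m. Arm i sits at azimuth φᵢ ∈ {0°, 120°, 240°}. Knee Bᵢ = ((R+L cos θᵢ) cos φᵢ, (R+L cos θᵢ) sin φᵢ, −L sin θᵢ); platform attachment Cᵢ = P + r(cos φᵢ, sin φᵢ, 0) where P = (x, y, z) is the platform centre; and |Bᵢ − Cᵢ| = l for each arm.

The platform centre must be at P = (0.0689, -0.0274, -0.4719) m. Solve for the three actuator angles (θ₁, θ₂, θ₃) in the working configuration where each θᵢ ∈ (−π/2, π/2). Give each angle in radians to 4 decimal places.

θ₁ = 0.6112, θ₂ = 1.3095, θ₃ = 1.0479

φ1=0.0° → target in arm frame (0.0689, -0.0274)
  e−x'=0.0911;  (l²−L²−(e−x')²−y'²−z²)/2L = -0.1962
  θ1 = atan2(B,A) + arccos(C/0.4806) = 0.6112
rotate P by −φ2: (-0.0582, -0.0460, -0.4719)
  e−x'=0.2182;  (l²−L²−(e−x')²−y'²−z²)/2L = -0.3995
  θ2 = atan2(B,A) + arccos(C/0.5199) = 1.3095
arm 3 (φ=240.0°): x'=-0.0107, y'=0.0734
  A=0.1707, B=-0.4719, C=(l²−L²−A²−y'²−z²)/(2L)=-0.3236
  √(A²+B²)=0.5018;  θ3 = -1.2237+2.2716 ≈ 1.0479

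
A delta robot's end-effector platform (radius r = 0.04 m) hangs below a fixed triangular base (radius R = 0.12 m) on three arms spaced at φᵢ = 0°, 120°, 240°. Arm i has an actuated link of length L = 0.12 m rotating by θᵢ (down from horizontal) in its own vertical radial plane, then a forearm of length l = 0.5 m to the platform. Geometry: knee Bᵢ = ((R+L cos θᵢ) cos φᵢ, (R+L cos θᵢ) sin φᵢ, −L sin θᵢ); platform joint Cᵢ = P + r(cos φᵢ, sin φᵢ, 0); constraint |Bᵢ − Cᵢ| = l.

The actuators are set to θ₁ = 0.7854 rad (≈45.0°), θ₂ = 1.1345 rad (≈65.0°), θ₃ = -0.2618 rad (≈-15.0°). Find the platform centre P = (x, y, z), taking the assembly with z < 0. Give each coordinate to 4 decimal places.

(-0.0583, -0.2403, -0.4623)

arm 1 at φ=0.0°: e+L cos θ1 = 0.1649;  centre 1 = (0.1649, 0.0000, -0.0849)
centre 2 = (0.1307·cos120.0°, 0.1307·sin120.0°, -0.1088) = (-0.0654, 0.1132, -0.1088)
centre 3 = (0.1959·cos240.0°, 0.1959·sin240.0°, 0.0311) = (-0.0980, -0.1697, 0.0311)
eliminate P² terms by subtracting sphere 1 from 2 and 3
linear system: -0.4604x+0.2264y = -0.0055−-0.0478z; -0.5256x+-0.3393y = 0.0050−0.2318z
det = 0.2752;  x = 0.0026+0.1317z,  y = -0.0187+0.4791z
sphere 1 gives Az²+Bz+C=0 with A=1.2469, B=0.1090, C=-0.2161;  B²−4AC=1.0899;  roots -0.4623, 0.3749;  negative root z = -0.4623
x = -0.0583, y = -0.2403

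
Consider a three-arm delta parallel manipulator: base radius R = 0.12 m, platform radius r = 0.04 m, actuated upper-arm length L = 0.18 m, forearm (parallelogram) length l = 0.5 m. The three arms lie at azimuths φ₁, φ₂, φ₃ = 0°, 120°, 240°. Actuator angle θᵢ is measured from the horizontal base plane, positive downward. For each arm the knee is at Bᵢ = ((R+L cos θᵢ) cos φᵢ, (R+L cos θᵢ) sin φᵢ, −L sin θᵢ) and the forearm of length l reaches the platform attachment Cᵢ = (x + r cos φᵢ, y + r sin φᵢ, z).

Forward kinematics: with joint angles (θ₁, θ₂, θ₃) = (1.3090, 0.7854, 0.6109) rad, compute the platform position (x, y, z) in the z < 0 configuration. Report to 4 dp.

arm 1 at φ=0.0°: ρ1 = 0.1266;  O1 = (0.1266, 0.0000, -0.1739)
arm 2 at φ=120.0°: ρ2 = 0.2073;  O2 = (-0.1036, 0.1795, -0.1273)
O3 = (0.2274·cos240.0°, 0.2274·sin240.0°, -0.1032) = (-0.1137, -0.1970, -0.1032)
subtract pairs → two planes through P
plane₁₂: -0.4605x+0.3590y+0.0932z = 0.0129
Cramer: x(z) = -0.0307+0.2470z;  y(z) = -0.0035+0.0572z
quadratic in z: (1.0643)z²+(0.2696)z+(-0.1950)=0, √Δ=0.9502 → z ∈ {-0.5731, 0.3197}; z = -0.5731 (taking z<0)
x = -0.1723, y = -0.0363

(-0.1723, -0.0363, -0.5731)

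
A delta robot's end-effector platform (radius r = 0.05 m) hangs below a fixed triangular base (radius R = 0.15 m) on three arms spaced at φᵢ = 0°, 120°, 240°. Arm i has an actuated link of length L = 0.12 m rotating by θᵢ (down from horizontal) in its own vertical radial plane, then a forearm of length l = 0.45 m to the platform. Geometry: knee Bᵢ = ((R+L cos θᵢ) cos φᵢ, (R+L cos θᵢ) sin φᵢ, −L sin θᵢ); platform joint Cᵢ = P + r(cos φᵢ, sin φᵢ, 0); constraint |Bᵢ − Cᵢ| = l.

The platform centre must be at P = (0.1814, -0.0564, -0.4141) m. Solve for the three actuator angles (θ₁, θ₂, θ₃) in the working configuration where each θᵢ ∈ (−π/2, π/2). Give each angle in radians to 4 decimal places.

θ₁ = -0.2614, θ₂ = 1.0477, θ₃ = 0.6985

rotate P by −φ1: (0.1814, -0.0564, -0.4141)
  A=-0.0814, B=-0.4141, C=(l²−L²−A²−y'²−z²)/(2L)=0.0284
  γ=atan2(-0.4141,-0.0814)=-1.7649;  ψ=arccos(0.0673)=1.5035;  θ1=γ+ψ≈-0.2614
arm 2 (φ=120.0°): x'=-0.1395, y'=-0.1289
  e−x'=0.2395;  (l²−L²−(e−x')²−y'²−z²)/2L = -0.2391
  γ=atan2(-0.4141,0.2395)=-1.0464;  ψ=arccos(-0.4997)=2.0941;  θ2=γ+ψ≈1.0477
arm 3 (φ=240.0°): x'=-0.0419, y'=0.1853
  A=0.1419, B=-0.4141, C=(l²−L²−A²−y'²−z²)/(2L)=-0.1577
  θ3 = atan2(B,A) + arccos(C/0.4377) = 0.6985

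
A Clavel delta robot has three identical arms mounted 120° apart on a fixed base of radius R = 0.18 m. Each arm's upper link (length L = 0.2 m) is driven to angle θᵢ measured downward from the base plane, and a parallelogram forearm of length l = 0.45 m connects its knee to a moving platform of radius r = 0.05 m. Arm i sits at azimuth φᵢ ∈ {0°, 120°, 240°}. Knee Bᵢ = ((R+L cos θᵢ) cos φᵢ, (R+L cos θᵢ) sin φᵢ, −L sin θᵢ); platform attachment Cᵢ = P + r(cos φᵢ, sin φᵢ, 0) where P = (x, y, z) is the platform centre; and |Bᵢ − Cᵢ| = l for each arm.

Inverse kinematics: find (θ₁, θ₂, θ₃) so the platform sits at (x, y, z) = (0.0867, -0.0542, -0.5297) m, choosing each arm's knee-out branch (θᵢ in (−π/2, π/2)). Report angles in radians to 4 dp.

θ₁ = 0.6980, θ₂ = 1.2214, θ₃ = 0.9596

rotate P by −φ1: (0.0867, -0.0542, -0.5297)
  A=0.0433, B=-0.5297, C=(l²−L²−A²−y'²−z²)/(2L)=-0.3072
  θ1 = atan2(B,A) + arccos(C/0.5315) = 0.6980
φ2=120.0° → target in arm frame (-0.0903, -0.0480)
  A cos θ + B sin θ = C:  0.2203·cos θ + -0.5297·sin θ = -0.4223
  γ=atan2(-0.5297,0.2203)=-1.1767;  ψ=arccos(-0.7361)=2.3981;  θ2=γ+ψ≈1.2214
arm 3 (φ=240.0°): x'=0.0036, y'=0.1022
  A=0.1264, B=-0.5297, C=(l²−L²−A²−y'²−z²)/(2L)=-0.3613
  θ3 = atan2(B,A) + arccos(C/0.5446) = 0.9596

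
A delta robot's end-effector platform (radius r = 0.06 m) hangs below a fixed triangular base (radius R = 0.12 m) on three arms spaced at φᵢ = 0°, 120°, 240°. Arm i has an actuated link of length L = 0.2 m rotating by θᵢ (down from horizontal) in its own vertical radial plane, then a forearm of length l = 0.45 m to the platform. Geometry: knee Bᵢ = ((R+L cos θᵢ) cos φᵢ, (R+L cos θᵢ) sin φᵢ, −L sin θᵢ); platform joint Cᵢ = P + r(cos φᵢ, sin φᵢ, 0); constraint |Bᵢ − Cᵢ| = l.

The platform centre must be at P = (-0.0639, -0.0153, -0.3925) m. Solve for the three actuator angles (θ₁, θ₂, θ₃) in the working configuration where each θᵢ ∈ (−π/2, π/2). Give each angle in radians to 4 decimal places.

φ1=0.0° → target in arm frame (-0.0639, -0.0153)
  A=0.1239, B=-0.3925, C=(l²−L²−A²−y'²−z²)/(2L)=-0.0179
  γ=atan2(-0.3925,0.1239)=-1.2650;  ψ=arccos(-0.0434)=1.6142;  θ1=γ+ψ≈0.3492
arm 2 (φ=120.0°): x'=0.0187, y'=0.0630
  e−x'=0.0413;  (l²−L²−(e−x')²−y'²−z²)/2L = 0.0069
  √(A²+B²)=0.3947;  θ2 = -1.4660+1.5532 ≈ 0.0873
arm 3 (φ=240.0°): x'=0.0452, y'=-0.0477
  A cos θ + B sin θ = C:  0.0148·cos θ + -0.3925·sin θ = 0.0149
  θ3 = atan2(B,A) + arccos(C/0.3928) = -0.0002

θ₁ = 0.3492, θ₂ = 0.0873, θ₃ = -0.0002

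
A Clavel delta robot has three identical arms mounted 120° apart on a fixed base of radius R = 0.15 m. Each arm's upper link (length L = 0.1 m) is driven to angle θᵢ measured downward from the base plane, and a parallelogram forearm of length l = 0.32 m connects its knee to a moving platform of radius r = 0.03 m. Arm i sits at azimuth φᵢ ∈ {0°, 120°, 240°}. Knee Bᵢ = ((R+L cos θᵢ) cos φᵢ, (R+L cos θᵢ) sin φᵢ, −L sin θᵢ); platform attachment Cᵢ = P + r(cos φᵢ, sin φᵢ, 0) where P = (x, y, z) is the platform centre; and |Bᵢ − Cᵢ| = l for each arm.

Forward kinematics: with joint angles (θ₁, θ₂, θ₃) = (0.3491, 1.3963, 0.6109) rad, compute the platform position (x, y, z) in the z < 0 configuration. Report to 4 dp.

(0.0703, -0.0774, -0.3095)

φ1=0.0°: virtual centre (0.2140, 0.0000, -0.0342), radius l
arm 2 at φ=120.0°: ρ2 = 0.1374;  centre 2 = (-0.0687, 0.1190, -0.0985)
arm 3 at φ=240.0°: ρ3 = 0.2019;  centre 3 = (-0.1010, -0.1749, -0.0574)
subtract pairs → two planes through P
linear system: -0.5653x+0.2379y = -0.0184−-0.1286z; -0.6298x+-0.3497y = -0.0029−-0.0463z
det = 0.3475;  x = 0.0205+-0.1611z,  y = -0.0286+0.1576z
sphere 1 gives Az²+Bz+C=0 with A=1.0508, B=0.1217, C=-0.0630;  B²−4AC=0.2795;  roots -0.3095, 0.1936;  negative root z = -0.3095
x = 0.0703, y = -0.0774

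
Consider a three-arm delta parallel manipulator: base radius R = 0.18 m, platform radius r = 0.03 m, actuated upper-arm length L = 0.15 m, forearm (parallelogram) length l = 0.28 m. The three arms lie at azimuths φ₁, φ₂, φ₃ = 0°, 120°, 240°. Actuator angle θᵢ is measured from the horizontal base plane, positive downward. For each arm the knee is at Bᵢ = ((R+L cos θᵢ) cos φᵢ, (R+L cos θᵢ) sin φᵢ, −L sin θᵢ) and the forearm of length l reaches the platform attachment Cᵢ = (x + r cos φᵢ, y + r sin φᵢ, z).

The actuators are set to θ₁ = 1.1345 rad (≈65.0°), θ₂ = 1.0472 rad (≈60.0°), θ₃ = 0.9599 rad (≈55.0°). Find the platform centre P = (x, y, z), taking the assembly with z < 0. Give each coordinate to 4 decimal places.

φ1=0.0°: virtual centre (0.2134, 0.0000, -0.1359), radius l
φ2=120.0°: virtual centre (-0.1125, 0.1949, -0.1299), radius l
arm 3 at φ=240.0°: (R−r)+L cos θ3 = 0.2360;  O3 = (-0.1180, -0.2044, -0.1229)
subtract pairs → two planes through P
[-0.6518 0.3897 0.0121]·P = 0.0035;  [-0.6628 -0.4088 0.0262]·P = 0.0068
Cramer: x(z) = -0.0078+0.0288z;  y(z) = -0.0040+0.0172z
into |P−O₁|² = l²: 1.0011z² + 0.2590z + -0.0110 = 0;  Δ = 0.1111;  z = -0.2958 or 0.0371 → z<0 root = -0.2958
x = -0.0163, y = -0.0091

(-0.0163, -0.0091, -0.2958)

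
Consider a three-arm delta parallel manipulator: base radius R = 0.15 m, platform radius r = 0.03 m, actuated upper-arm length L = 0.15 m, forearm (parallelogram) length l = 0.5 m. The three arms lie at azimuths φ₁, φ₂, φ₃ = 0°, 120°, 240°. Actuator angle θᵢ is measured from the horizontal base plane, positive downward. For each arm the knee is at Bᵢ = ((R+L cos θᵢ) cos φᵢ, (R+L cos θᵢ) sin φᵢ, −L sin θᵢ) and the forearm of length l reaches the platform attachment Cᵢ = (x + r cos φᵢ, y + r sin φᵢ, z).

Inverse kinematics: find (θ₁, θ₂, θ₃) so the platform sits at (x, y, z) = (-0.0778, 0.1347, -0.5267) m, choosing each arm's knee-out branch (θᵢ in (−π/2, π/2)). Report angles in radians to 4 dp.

θ₁ = 1.0473, θ₂ = 0.2617, θ₃ = 1.0471

φ1=0.0° → target in arm frame (-0.0778, 0.1347)
  e−x'=0.1978;  (l²−L²−(e−x')²−y'²−z²)/2L = -0.3573
  γ=atan2(-0.5267,0.1978)=-1.2115;  ψ=arccos(-0.6350)=2.2588;  θ1=γ+ψ≈1.0473
rotate P by −φ2: (0.1556, 0.0000, -0.5267)
  A=-0.0356, B=-0.5267, C=(l²−L²−A²−y'²−z²)/(2L)=-0.1706
  θ2 = atan2(B,A) + arccos(C/0.5279) = 0.2617
φ3=240.0° → target in arm frame (-0.0778, -0.1347)
  A=0.1978, B=-0.5267, C=(l²−L²−A²−y'²−z²)/(2L)=-0.3572
  γ=atan2(-0.5267,0.1978)=-1.2116;  ψ=arccos(-0.6350)=2.2588;  θ3=γ+ψ≈1.0471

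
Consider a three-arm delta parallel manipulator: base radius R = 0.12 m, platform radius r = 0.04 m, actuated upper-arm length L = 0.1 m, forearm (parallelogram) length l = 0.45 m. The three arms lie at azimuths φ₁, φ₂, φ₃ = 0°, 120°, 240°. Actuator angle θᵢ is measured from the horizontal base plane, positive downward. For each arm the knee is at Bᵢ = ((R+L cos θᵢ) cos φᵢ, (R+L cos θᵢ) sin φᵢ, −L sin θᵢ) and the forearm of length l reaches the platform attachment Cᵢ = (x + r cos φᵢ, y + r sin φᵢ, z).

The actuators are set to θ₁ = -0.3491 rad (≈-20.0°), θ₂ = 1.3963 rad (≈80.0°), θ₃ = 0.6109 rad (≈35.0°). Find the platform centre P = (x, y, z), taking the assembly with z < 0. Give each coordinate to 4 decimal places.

(0.2154, -0.1264, -0.3957)

arm 1 at φ=0.0°: e+L cos θ1 = 0.1740;  S1 = (0.1740, 0.0000, 0.0342)
φ2=120.0°: virtual centre (-0.0487, 0.0843, -0.0985), radius l
S3 = (0.1619·cos240.0°, 0.1619·sin240.0°, -0.0574) = (-0.0810, -0.1402, -0.0574)
|S₂|²−|S₁|² = -0.0123;  |S₃|²−|S₁|² = -0.0019
[-0.4453 0.1686 -0.2654]·P = -0.0123;  [-0.5098 -0.2804 -0.1831]·P = -0.0019
Cramer: x(z) = 0.0178-0.4994z;  y(z) = -0.0256+0.2549z
quadratic in z: (1.3144)z²+(0.0745)z+(-0.1763)=0, √Δ=0.9656 → z ∈ {-0.3957, 0.3390}; z = -0.3957 (taking z<0)
x = 0.2154, y = -0.1264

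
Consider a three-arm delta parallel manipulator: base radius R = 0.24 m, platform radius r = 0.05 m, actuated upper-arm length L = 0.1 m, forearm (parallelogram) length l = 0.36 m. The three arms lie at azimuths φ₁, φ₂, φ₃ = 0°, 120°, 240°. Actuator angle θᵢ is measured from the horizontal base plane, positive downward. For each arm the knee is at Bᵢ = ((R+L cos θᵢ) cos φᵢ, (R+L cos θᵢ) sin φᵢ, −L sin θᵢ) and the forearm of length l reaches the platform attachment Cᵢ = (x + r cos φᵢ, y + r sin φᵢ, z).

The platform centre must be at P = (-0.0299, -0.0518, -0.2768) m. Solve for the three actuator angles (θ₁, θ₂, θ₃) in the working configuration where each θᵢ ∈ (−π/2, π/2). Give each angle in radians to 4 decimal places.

arm 1 (φ=0.0°): x'=-0.0299, y'=-0.0518
  A=0.2199, B=-0.2768, C=(l²−L²−A²−y'²−z²)/(2L)=-0.0403
  √(A²+B²)=0.3535;  θ1 = -0.8995+1.6850 ≈ 0.7855
rotate P by −φ2: (-0.0299, 0.0518, -0.2768)
  A=0.2199, B=-0.2768, C=(l²−L²−A²−y'²−z²)/(2L)=-0.0403
  √(A²+B²)=0.3535;  θ2 = -0.8994+1.6851 ≈ 0.7856
rotate P by −φ3: (0.0598, 0.0000, -0.2768)
  A=0.1302, B=-0.2768, C=(l²−L²−A²−y'²−z²)/(2L)=0.1302
  √(A²+B²)=0.3059;  θ3 = -1.1312+1.1313 ≈ 0.0001

θ₁ = 0.7855, θ₂ = 0.7856, θ₃ = 0.0001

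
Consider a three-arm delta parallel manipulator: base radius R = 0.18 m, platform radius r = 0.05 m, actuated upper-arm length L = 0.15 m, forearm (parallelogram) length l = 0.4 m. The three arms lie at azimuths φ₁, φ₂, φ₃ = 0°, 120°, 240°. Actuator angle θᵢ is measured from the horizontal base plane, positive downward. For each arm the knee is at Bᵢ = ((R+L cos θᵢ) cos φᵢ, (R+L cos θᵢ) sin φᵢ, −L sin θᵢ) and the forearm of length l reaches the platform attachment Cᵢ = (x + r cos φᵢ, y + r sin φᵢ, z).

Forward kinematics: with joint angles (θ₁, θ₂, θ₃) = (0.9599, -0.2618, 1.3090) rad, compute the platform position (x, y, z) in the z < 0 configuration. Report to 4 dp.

(-0.0493, 0.1960, -0.3491)

arm 1 at φ=0.0°: e+L cos θ1 = 0.2160;  centre 1 = (0.2160, 0.0000, -0.1229)
centre 2 = (0.2749·cos120.0°, 0.2749·sin120.0°, 0.0388) = (-0.1374, 0.2381, 0.0388)
φ3=240.0°: virtual centre (-0.0844, -0.1462, -0.1449), radius l
subtract pairs → two planes through P
plane₁₂: -0.7070x+0.4761y+0.3234z = 0.0153
det = 0.4928;  x = 0.0028+0.1493z,  y = 0.0363+-0.4575z
into |P−centre ₁|² = l²: 1.2316z² + 0.1489z + -0.0981 = 0;  Δ = 0.5055;  z = -0.3491 or 0.2282 → z<0 root = -0.3491
x = -0.0493, y = 0.1960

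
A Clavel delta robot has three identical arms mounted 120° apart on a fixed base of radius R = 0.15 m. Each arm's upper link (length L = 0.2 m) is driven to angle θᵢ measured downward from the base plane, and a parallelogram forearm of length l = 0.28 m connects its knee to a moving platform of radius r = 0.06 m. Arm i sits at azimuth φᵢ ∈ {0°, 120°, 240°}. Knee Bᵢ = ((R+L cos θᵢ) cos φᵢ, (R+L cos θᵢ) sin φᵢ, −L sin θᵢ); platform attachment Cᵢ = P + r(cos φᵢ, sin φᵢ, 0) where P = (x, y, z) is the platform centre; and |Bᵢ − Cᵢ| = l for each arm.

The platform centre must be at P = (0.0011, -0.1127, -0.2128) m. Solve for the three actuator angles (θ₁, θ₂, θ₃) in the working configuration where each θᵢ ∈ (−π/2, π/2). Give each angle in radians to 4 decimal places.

φ1=0.0° → target in arm frame (0.0011, -0.1127)
  A=0.0889, B=-0.2128, C=(l²−L²−A²−y'²−z²)/(2L)=-0.0687
  γ=atan2(-0.2128,0.0889)=-1.1751;  ψ=arccos(-0.2980)=1.8734;  θ1=γ+ψ≈0.6983
rotate P by −φ2: (-0.0982, 0.0554, -0.2128)
  A=0.1882, B=-0.2128, C=(l²−L²−A²−y'²−z²)/(2L)=-0.1134
  θ2 = atan2(B,A) + arccos(C/0.2841) = 1.1346
arm 3 (φ=240.0°): x'=0.0971, y'=0.0573
  e−x'=-0.0071;  (l²−L²−(e−x')²−y'²−z²)/2L = -0.0255
  γ=atan2(-0.2128,-0.0071)=-1.6039;  ψ=arccos(-0.1200)=1.6911;  θ3=γ+ψ≈0.0871

θ₁ = 0.6983, θ₂ = 1.1346, θ₃ = 0.0871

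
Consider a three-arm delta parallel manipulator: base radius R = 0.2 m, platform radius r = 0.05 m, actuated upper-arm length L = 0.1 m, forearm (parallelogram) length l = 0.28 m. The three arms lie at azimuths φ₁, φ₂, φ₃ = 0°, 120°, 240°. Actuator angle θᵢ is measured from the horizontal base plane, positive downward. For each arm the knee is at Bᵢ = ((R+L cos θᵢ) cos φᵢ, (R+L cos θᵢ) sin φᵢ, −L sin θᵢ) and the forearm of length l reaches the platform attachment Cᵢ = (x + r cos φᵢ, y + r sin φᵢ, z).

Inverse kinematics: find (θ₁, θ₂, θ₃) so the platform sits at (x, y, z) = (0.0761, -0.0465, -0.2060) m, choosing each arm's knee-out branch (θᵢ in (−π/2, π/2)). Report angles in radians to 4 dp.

arm 1 (φ=0.0°): x'=0.0761, y'=-0.0465
  A cos θ + B sin θ = C:  0.0739·cos θ + -0.2060·sin θ = 0.0917
  √(A²+B²)=0.2189;  θ1 = -1.2264+1.1384 ≈ -0.0879
rotate P by −φ2: (-0.0783, -0.0427, -0.2060)
  e−x'=0.2283;  (l²−L²−(e−x')²−y'²−z²)/2L = -0.1399
  θ2 = atan2(B,A) + arccos(C/0.3075) = 1.3091
rotate P by −φ3: (0.0022, 0.0892, -0.2060)
  e−x'=0.1478;  (l²−L²−(e−x')²−y'²−z²)/2L = -0.0191
  √(A²+B²)=0.2535;  θ3 = -0.9485+1.6463 ≈ 0.6978

θ₁ = -0.0879, θ₂ = 1.3091, θ₃ = 0.6978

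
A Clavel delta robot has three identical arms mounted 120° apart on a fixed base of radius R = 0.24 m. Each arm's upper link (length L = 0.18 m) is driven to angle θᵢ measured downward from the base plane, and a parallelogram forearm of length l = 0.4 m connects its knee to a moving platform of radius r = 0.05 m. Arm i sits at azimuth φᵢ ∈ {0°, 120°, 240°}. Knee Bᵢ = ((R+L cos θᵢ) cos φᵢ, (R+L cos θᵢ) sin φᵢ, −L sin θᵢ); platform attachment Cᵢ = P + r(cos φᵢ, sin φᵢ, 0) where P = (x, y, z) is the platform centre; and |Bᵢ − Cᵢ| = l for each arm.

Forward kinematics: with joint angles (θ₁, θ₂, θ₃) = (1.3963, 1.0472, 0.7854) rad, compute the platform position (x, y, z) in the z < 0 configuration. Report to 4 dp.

(-0.0803, -0.0350, -0.4377)

φ1=0.0°: virtual centre (0.2213, 0.0000, -0.1773), radius l
φ2=120.0°: virtual centre (-0.1400, 0.2425, -0.1559), radius l
φ3=240.0°: virtual centre (-0.1586, -0.2748, -0.1273), radius l
eliminate P² terms by subtracting sphere 1 from 2 and 3
[-0.7225 0.4850 0.0428]·P = 0.0223;  [-0.7598 -0.5495 0.1000]·P = 0.0365
Cramer: x(z) = -0.0391+0.0940z;  y(z) = -0.0123+0.0519z
quadratic in z: (1.0115)z²+(0.3043)z+(-0.0606)=0, √Δ=0.5813 → z ∈ {-0.4377, 0.1369}; z = -0.4377 (taking z<0)
x = -0.0803, y = -0.0350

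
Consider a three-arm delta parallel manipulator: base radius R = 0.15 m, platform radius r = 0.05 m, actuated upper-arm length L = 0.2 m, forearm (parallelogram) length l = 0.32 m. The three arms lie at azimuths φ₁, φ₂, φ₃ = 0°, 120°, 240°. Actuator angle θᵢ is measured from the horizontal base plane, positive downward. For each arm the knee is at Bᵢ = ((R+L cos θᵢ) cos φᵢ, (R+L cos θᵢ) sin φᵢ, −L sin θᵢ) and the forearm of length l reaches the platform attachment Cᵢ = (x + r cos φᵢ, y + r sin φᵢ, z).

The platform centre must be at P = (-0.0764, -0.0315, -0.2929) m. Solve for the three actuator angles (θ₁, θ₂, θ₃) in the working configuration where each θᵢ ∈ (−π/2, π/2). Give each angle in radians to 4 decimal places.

θ₁ = 0.9599, θ₂ = 0.6111, θ₃ = 0.3493

φ1=0.0° → target in arm frame (-0.0764, -0.0315)
  A=0.1764, B=-0.2929, C=(l²−L²−A²−y'²−z²)/(2L)=-0.1387
  √(A²+B²)=0.3419;  θ1 = -1.0287+1.9886 ≈ 0.9599
rotate P by −φ2: (0.0109, 0.0819, -0.2929)
  A cos θ + B sin θ = C:  0.0891·cos θ + -0.2929·sin θ = -0.0951
  θ2 = atan2(B,A) + arccos(C/0.3061) = 0.6111
rotate P by −φ3: (0.0655, -0.0504, -0.2929)
  A=0.0345, B=-0.2929, C=(l²−L²−A²−y'²−z²)/(2L)=-0.0678
  γ=atan2(-0.2929,0.0345)=-1.4535;  ψ=arccos(-0.2299)=1.8028;  θ3=γ+ψ≈0.3493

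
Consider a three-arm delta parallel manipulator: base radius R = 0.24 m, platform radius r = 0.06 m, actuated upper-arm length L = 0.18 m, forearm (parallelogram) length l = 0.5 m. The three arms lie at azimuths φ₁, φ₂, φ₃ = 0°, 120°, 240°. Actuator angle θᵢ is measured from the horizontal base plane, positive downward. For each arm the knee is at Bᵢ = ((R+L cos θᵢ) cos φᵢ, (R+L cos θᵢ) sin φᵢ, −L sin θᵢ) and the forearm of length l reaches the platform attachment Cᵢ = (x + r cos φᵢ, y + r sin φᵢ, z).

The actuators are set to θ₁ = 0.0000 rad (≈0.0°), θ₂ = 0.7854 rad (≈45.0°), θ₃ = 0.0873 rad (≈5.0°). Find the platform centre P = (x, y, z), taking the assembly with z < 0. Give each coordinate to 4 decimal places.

centre 1 = (0.3600·cos0.0°, 0.3600·sin0.0°, 0.0000) = (0.3600, 0.0000, 0.0000)
φ2=120.0°: virtual centre (-0.1536, 0.2661, -0.1273), radius l
arm 3 at φ=240.0°: ρ3 = 0.3593;  centre 3 = (-0.1797, -0.3112, -0.0157)
eliminate P² terms by subtracting sphere 1 from 2 and 3
[-1.0273 0.5322 -0.2546]·P = -0.0190;  [-1.0793 -0.6224 -0.0314]·P = -0.0002
Cramer: x(z) = 0.0098-0.1443z;  y(z) = -0.0167+0.1998z
sphere 1 gives Az²+Bz+C=0 with A=1.0607, B=0.0944, C=-0.1271;  B²−4AC=0.5482;  roots -0.3935, 0.3045;  negative root z = -0.3935
x = 0.0666, y = -0.0953

(0.0666, -0.0953, -0.3935)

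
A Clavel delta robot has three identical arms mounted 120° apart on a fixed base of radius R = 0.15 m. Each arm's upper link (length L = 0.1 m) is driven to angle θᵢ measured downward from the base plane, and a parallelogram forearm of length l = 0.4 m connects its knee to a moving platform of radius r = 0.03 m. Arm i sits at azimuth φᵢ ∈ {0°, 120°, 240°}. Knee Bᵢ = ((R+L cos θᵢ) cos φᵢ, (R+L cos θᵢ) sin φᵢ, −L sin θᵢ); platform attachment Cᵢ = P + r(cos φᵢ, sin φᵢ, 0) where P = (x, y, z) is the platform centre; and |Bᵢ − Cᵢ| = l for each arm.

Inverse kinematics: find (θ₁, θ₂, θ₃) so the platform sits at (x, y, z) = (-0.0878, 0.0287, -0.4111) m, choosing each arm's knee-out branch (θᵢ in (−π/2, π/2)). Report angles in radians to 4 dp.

φ1=0.0° → target in arm frame (-0.0878, 0.0287)
  A=0.2078, B=-0.4111, C=(l²−L²−A²−y'²−z²)/(2L)=-0.3150
  √(A²+B²)=0.4606;  θ1 = -1.1028+2.3239 ≈ 1.2211
rotate P by −φ2: (0.0688, 0.0617, -0.4111)
  A=0.0512, B=-0.4111, C=(l²−L²−A²−y'²−z²)/(2L)=-0.1272
  θ2 = atan2(B,A) + arccos(C/0.4143) = 0.4360
rotate P by −φ3: (0.0190, -0.0904, -0.4111)
  A=0.1010, B=-0.4111, C=(l²−L²−A²−y'²−z²)/(2L)=-0.1868
  √(A²+B²)=0.4233;  θ3 = -1.3300+2.0279 ≈ 0.6979

θ₁ = 1.2211, θ₂ = 0.4360, θ₃ = 0.6979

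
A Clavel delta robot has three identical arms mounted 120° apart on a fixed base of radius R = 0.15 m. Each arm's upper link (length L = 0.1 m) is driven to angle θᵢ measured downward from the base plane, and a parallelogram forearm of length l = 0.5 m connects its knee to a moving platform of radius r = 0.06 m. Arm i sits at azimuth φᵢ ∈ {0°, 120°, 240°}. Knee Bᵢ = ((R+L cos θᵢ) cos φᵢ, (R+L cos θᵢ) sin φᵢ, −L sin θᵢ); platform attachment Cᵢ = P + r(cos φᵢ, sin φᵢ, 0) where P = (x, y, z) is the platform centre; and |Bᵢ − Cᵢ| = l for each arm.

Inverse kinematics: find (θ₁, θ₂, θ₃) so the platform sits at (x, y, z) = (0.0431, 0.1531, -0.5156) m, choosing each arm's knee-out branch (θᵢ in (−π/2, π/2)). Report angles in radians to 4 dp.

rotate P by −φ1: (0.0431, 0.1531, -0.5156)
  e−x'=0.0469;  (l²−L²−(e−x')²−y'²−z²)/2L = -0.2574
  √(A²+B²)=0.5177;  θ1 = -1.4801+2.0912 ≈ 0.6111
φ2=120.0° → target in arm frame (0.1110, -0.1139)
  A cos θ + B sin θ = C:  -0.0210·cos θ + -0.5156·sin θ = -0.1963
  √(A²+B²)=0.5160;  θ2 = -1.6116+1.9610 ≈ 0.3494
rotate P by −φ3: (-0.1541, -0.0392, -0.5156)
  A cos θ + B sin θ = C:  0.2441·cos θ + -0.5156·sin θ = -0.4349
  γ=atan2(-0.5156,0.2441)=-1.1286;  ψ=arccos(-0.7624)=2.4378;  θ3=γ+ψ≈1.3092

θ₁ = 0.6111, θ₂ = 0.3494, θ₃ = 1.3092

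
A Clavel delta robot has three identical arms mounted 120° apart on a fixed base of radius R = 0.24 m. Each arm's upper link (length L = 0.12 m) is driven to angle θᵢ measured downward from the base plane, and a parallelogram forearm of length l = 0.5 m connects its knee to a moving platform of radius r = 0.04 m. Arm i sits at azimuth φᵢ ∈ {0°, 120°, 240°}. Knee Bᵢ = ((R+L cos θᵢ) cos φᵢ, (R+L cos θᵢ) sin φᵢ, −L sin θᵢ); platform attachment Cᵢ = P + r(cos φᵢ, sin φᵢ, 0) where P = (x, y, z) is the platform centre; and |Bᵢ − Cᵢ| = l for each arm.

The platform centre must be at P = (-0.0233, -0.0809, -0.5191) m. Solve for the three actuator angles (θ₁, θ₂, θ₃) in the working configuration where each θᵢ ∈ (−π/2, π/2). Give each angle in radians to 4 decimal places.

θ₁ = 1.1346, θ₂ = 1.3093, θ₃ = 0.6114

φ1=0.0° → target in arm frame (-0.0233, -0.0809)
  A=0.2233, B=-0.5191, C=(l²−L²−A²−y'²−z²)/(2L)=-0.3761
  γ=atan2(-0.5191,0.2233)=-1.1646;  ψ=arccos(-0.6656)=2.2991;  θ1=γ+ψ≈1.1346
φ2=120.0° → target in arm frame (-0.0584, 0.0606)
  e−x'=0.2584;  (l²−L²−(e−x')²−y'²−z²)/2L = -0.4347
  √(A²+B²)=0.5799;  θ2 = -1.1089+2.4182 ≈ 1.3093
arm 3 (φ=240.0°): x'=0.0817, y'=0.0203
  e−x'=0.1183;  (l²−L²−(e−x')²−y'²−z²)/2L = -0.2011
  γ=atan2(-0.5191,0.1183)=-1.3467;  ψ=arccos(-0.3777)=1.9582;  θ3=γ+ψ≈0.6114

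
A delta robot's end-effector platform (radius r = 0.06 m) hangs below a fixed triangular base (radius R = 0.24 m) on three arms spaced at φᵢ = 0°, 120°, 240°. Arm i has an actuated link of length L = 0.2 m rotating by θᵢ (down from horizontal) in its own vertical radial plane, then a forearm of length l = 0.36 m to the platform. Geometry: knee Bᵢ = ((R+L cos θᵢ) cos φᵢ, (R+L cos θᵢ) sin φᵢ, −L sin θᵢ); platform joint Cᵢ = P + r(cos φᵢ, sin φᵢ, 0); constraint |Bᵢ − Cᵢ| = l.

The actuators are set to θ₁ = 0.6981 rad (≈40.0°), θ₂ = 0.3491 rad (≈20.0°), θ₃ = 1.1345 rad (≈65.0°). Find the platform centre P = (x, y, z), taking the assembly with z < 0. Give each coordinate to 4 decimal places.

arm 1 at φ=0.0°: (R−r)+L cos θ1 = 0.3332;  centre 1 = (0.3332, 0.0000, -0.1286)
φ2=120.0°: virtual centre (-0.1840, 0.3186, -0.0684), radius l
centre 3 = (0.2645·cos240.0°, 0.2645·sin240.0°, -0.1813) = (-0.1323, -0.2291, -0.1813)
|centre ₂|²−|centre ₁|² = 0.0125;  |centre ₃|²−|centre ₁|² = -0.0247
[-1.0344 0.6373 0.1203]·P = 0.0125;  [-0.9309 -0.4582 -0.1054]·P = -0.0247
det = 1.0672;  x = 0.0094+-0.0113z,  y = 0.0349+-0.2071z
quadratic in z: (1.0430)z²+(0.2500)z+(-0.0070)=0, √Δ=0.3028 → z ∈ {-0.2650, 0.0253}; z = -0.2650 (taking z<0)
x = 0.0124, y = 0.0898

(0.0124, 0.0898, -0.2650)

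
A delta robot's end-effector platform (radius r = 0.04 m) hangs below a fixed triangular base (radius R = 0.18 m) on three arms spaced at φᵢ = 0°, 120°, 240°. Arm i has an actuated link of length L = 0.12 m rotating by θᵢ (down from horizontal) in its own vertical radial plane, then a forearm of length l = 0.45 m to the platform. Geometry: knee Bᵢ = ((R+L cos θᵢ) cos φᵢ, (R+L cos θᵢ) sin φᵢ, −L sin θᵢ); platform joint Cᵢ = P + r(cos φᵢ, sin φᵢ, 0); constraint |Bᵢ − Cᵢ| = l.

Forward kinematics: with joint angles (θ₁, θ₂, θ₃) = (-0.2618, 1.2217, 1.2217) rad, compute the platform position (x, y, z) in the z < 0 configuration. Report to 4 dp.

φ1=0.0°: virtual centre (0.2559, 0.0000, 0.0311), radius l
O2 = (0.1810·cos120.0°, 0.1810·sin120.0°, -0.1128) = (-0.0905, 0.1568, -0.1128)
O3 = (0.1810·cos240.0°, 0.1810·sin240.0°, -0.1128) = (-0.0905, -0.1568, -0.1128)
eliminate P² terms by subtracting sphere 1 from 2 and 3
[-0.6929 0.3136 -0.2876]·P = -0.0210;  [-0.6929 -0.3136 -0.2876]·P = -0.0210
det = 0.4345;  x = 0.0303+-0.4151z,  y = 0.0000+0.0000z
sphere 1 gives Az²+Bz+C=0 with A=1.1723, B=0.1252, C=-0.1506;  B²−4AC=0.7220;  roots -0.4158, 0.3090;  negative root z = -0.4158
x = 0.2029, y = 0.0000

(0.2029, 0.0000, -0.4158)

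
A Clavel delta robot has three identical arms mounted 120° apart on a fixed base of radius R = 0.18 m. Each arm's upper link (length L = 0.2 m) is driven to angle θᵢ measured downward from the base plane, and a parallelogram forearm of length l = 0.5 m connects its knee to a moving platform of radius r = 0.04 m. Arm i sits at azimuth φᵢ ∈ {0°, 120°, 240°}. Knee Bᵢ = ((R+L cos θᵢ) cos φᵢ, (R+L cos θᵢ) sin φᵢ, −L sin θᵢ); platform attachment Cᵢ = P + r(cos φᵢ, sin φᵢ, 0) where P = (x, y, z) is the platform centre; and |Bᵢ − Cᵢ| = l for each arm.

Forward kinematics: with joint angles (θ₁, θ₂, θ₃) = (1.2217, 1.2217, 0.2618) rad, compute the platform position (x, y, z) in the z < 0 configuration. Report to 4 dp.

(-0.1033, -0.1790, -0.5355)

arm 1 at φ=0.0°: ρ1 = 0.2084;  centre 1 = (0.2084, 0.0000, -0.1879)
centre 2 = (0.2084·cos120.0°, 0.2084·sin120.0°, -0.1879) = (-0.1042, 0.1805, -0.1879)
φ3=240.0°: virtual centre (-0.1666, -0.2885, -0.0518), radius l
subtract pairs → two planes through P
plane₁₂: -0.6252x+0.3610y+0.0000z = 0.0000
det = 0.6315;  x = -0.0200+0.1557z,  y = -0.0346+0.2696z
quadratic in z: (1.0969)z²+(0.2861)z+(-0.1613)=0, √Δ=0.8887 → z ∈ {-0.5355, 0.2746}; z = -0.5355 (taking z<0)
x = -0.1033, y = -0.1790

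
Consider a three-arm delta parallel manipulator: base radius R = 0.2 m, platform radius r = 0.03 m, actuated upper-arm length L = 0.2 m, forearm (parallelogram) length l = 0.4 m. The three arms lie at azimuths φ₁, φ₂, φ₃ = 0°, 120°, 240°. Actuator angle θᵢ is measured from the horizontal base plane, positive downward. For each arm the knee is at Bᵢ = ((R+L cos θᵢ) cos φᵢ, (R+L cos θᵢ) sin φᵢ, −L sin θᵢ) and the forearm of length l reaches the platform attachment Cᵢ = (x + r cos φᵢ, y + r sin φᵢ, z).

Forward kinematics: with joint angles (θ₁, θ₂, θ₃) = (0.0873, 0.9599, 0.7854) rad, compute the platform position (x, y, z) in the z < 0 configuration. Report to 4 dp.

arm 1 at φ=0.0°: e+L cos θ1 = 0.3692;  centre 1 = (0.3692, 0.0000, -0.0174)
arm 2 at φ=120.0°: e+L cos θ2 = 0.2847;  centre 2 = (-0.1424, 0.2466, -0.1638)
centre 3 = (0.3114·cos240.0°, 0.3114·sin240.0°, -0.1414) = (-0.1557, -0.2697, -0.1414)
eliminate P² terms by subtracting sphere 1 from 2 and 3
plane₁₂: -1.0232x+0.4932y+-0.2928z = -0.0287
Cramer: x(z) = 0.0236-0.2620z;  y(z) = -0.0094+0.0502z
quadratic in z: (1.0711)z²+(0.2150)z+(-0.0401)=0, √Δ=0.4670 → z ∈ {-0.3184, 0.1176}; z = -0.3184 (taking z<0)
x = 0.1070, y = -0.0254

(0.1070, -0.0254, -0.3184)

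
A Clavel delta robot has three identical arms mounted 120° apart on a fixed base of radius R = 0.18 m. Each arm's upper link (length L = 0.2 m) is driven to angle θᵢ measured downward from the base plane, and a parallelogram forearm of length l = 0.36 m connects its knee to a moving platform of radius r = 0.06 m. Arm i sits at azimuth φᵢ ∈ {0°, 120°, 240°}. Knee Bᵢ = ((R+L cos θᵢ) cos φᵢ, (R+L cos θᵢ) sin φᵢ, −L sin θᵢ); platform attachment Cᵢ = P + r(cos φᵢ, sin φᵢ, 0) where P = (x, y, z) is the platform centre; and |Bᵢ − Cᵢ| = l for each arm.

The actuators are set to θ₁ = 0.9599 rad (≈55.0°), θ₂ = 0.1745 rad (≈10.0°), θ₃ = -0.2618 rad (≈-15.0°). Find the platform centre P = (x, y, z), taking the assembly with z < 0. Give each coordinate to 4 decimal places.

centre 1 = (0.2347·cos0.0°, 0.2347·sin0.0°, -0.1638) = (0.2347, 0.0000, -0.1638)
φ2=120.0°: virtual centre (-0.1585, 0.2745, -0.0347), radius l
centre 3 = (0.3132·cos240.0°, 0.3132·sin240.0°, 0.0518) = (-0.1566, -0.2712, 0.0518)
|centre ₂|²−|centre ₁|² = 0.0197;  |centre ₃|²−|centre ₁|² = 0.0188
plane₁₂: -0.7864x+0.5490y+0.2582z = 0.0197
Cramer: x(z) = -0.0246+0.4400z;  y(z) = 0.0007+0.1600z
into |P−centre ₁|² = l²: 1.2192z² + 0.0997z + -0.0355 = 0;  Δ = 0.1832;  z = -0.2164 or 0.1346 → z<0 root = -0.2164
x = -0.1198, y = -0.0339

(-0.1198, -0.0339, -0.2164)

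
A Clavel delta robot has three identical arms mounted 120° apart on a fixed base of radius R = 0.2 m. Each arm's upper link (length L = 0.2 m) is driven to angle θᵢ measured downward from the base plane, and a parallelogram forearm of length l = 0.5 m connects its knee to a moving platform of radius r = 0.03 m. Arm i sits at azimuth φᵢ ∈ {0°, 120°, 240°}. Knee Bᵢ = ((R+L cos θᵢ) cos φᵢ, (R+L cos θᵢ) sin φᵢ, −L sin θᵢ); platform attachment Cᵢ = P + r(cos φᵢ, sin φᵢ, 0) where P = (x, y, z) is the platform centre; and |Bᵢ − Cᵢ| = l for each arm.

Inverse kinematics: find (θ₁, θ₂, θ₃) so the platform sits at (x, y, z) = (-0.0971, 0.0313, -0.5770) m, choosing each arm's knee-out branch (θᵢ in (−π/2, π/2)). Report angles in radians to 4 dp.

arm 1 (φ=0.0°): x'=-0.0971, y'=0.0313
  e−x'=0.2671;  (l²−L²−(e−x')²−y'²−z²)/2L = -0.4881
  γ=atan2(-0.5770,0.2671)=-1.1373;  ψ=arccos(-0.7677)=2.4461;  θ1=γ+ψ≈1.3088
φ2=120.0° → target in arm frame (0.0757, 0.0684)
  A=0.0943, B=-0.5770, C=(l²−L²−A²−y'²−z²)/(2L)=-0.3413
  √(A²+B²)=0.5847;  θ2 = -1.4087+2.1941 ≈ 0.7854
rotate P by −φ3: (0.0214, -0.0997, -0.5770)
  A cos θ + B sin θ = C:  0.1486·cos θ + -0.5770·sin θ = -0.3874
  γ=atan2(-0.5770,0.1486)=-1.3188;  ψ=arccos(-0.6501)=2.2786;  θ3=γ+ψ≈0.9598

θ₁ = 1.3088, θ₂ = 0.7854, θ₃ = 0.9598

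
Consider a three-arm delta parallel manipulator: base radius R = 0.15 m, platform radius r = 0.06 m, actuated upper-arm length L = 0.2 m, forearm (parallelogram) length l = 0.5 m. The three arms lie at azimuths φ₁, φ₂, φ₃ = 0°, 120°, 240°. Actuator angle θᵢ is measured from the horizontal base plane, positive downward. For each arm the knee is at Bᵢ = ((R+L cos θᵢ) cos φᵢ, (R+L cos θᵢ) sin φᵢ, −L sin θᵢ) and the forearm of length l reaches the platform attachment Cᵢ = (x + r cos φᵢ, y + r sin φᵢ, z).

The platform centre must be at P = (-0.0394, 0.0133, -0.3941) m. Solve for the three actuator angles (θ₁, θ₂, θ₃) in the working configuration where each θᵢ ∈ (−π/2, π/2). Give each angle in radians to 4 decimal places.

θ₁ = 0.0876, θ₂ = -0.1742, θ₃ = -0.0872

φ1=0.0° → target in arm frame (-0.0394, 0.0133)
  e−x'=0.1294;  (l²−L²−(e−x')²−y'²−z²)/2L = 0.0944
  √(A²+B²)=0.4148;  θ1 = -1.2535+1.3412 ≈ 0.0876
φ2=120.0° → target in arm frame (0.0312, 0.0275)
  A cos θ + B sin θ = C:  0.0588·cos θ + -0.3941·sin θ = 0.1262
  γ=atan2(-0.3941,0.0588)=-1.4227;  ψ=arccos(0.3167)=1.2486;  θ2=γ+ψ≈-0.1742
rotate P by −φ3: (0.0082, -0.0408, -0.3941)
  A=0.0818, B=-0.3941, C=(l²−L²−A²−y'²−z²)/(2L)=0.1158
  √(A²+B²)=0.4025;  θ3 = -1.3661+1.2789 ≈ -0.0872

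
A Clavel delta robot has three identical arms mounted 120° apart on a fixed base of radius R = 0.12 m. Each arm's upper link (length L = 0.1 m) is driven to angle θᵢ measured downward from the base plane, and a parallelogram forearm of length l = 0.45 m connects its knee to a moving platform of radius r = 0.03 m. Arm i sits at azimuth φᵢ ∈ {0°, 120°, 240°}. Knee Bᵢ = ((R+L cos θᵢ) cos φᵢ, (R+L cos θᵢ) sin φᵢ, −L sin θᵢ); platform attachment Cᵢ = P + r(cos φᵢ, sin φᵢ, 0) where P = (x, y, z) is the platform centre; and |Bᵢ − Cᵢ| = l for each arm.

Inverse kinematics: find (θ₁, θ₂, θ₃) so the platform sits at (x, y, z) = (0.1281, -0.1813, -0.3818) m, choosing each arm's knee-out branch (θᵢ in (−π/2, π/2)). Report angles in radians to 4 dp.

θ₁ = -0.2619, θ₂ = 1.2213, θ₃ = -0.0875

φ1=0.0° → target in arm frame (0.1281, -0.1813)
  e−x'=-0.0381;  (l²−L²−(e−x')²−y'²−z²)/2L = 0.0620
  γ=atan2(-0.3818,-0.0381)=-1.6703;  ψ=arccos(0.1617)=1.4084;  θ1=γ+ψ≈-0.2619
arm 2 (φ=120.0°): x'=-0.2211, y'=-0.0203
  A=0.3111, B=-0.3818, C=(l²−L²−A²−y'²−z²)/(2L)=-0.2522
  √(A²+B²)=0.4925;  θ2 = -0.8871+2.1085 ≈ 1.2213
φ3=240.0° → target in arm frame (0.0930, 0.2016)
  A cos θ + B sin θ = C:  -0.0030·cos θ + -0.3818·sin θ = 0.0304
  γ=atan2(-0.3818,-0.0030)=-1.5785;  ψ=arccos(0.0797)=1.4911;  θ3=γ+ψ≈-0.0875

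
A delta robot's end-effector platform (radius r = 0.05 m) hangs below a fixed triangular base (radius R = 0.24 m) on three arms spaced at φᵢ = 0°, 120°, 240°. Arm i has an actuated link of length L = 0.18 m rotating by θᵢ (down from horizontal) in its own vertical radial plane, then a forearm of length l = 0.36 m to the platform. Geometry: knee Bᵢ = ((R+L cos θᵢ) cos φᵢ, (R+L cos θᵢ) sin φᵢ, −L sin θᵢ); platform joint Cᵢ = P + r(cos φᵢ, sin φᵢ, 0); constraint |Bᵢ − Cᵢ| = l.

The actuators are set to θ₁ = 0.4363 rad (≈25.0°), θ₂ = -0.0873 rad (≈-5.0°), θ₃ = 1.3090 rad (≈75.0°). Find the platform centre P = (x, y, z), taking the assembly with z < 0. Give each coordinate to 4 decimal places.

(0.0338, 0.1210, -0.1901)

arm 1 at φ=0.0°: ρ1 = 0.3531;  S1 = (0.3531, 0.0000, -0.0761)
φ2=120.0°: virtual centre (-0.1847, 0.3198, 0.0157), radius l
φ3=240.0°: virtual centre (-0.1183, -0.2049, -0.1739), radius l
subtract pairs → two planes through P
[-1.0756 0.6397 0.1835]·P = 0.0061;  [-0.9429 -0.4098 -0.1956]·P = -0.0443
Cramer: x(z) = 0.0247-0.0478z;  y(z) = 0.0512-0.3673z
quadratic in z: (1.1372)z²+(0.1459)z+(-0.0133)=0, √Δ=0.2863 → z ∈ {-0.1901, 0.0617}; z = -0.1901 (taking z<0)
x = 0.0338, y = 0.1210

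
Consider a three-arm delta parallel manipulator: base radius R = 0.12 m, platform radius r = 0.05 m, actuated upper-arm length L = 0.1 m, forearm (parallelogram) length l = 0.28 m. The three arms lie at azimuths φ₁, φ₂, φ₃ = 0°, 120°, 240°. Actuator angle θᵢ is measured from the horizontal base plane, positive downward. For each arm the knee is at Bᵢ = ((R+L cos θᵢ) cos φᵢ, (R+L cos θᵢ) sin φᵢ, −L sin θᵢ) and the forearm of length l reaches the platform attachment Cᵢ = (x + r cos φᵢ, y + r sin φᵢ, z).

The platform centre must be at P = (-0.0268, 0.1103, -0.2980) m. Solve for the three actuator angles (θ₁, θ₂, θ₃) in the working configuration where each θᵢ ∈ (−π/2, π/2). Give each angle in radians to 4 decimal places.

arm 1 (φ=0.0°): x'=-0.0268, y'=0.1103
  A=0.0968, B=-0.2980, C=(l²−L²−A²−y'²−z²)/(2L)=-0.2097
  θ1 = atan2(B,A) + arccos(C/0.3133) = 1.0473
arm 2 (φ=120.0°): x'=0.1089, y'=-0.0319
  A cos θ + B sin θ = C:  -0.0389·cos θ + -0.2980·sin θ = -0.1147
  θ2 = atan2(B,A) + arccos(C/0.3005) = 0.2617
φ3=240.0° → target in arm frame (-0.0821, -0.0784)
  A cos θ + B sin θ = C:  0.1521·cos θ + -0.2980·sin θ = -0.2484
  θ3 = atan2(B,A) + arccos(C/0.3346) = 1.3088

θ₁ = 1.0473, θ₂ = 0.2617, θ₃ = 1.3088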